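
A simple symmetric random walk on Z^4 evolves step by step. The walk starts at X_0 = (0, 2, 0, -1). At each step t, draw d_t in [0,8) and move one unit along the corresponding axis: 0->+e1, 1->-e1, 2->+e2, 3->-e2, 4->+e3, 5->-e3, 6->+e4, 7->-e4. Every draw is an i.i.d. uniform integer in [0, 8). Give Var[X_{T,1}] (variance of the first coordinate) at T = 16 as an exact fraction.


Outcome values over d=0..7: [1, -1, 0, 0, 0, 0, 0, 0]
Σy = 0, Σy² = 2, M = 8
μ = 0/8 = 0,  σ² = 2/8 − (0)² = 1/4
Independent increments: Var[X_16] = 16·σ² = 16·(1/4) = 4

4


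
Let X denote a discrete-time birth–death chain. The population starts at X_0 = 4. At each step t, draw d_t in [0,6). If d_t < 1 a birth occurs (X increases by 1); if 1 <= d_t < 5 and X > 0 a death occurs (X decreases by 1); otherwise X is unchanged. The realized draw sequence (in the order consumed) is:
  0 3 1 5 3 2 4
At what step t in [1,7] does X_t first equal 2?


t=0: X=4, d=0 → birth, X_1=5
t=1: X=5, d=3 → death, X_2=4
t=2: X=4, d=1 → death, X_3=3
t=3: X=3, d=5 → hold, X_4=3
t=4: X=3, d=3 → death, X_5=2
t=5: X=2, d=2 → death, X_6=1
t=6: X=1, d=4 → death, X_7=0

5


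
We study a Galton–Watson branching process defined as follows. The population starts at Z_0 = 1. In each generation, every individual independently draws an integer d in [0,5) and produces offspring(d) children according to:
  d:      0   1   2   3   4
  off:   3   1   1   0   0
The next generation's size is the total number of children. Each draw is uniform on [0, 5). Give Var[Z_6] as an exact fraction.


36/5

Outcome values over d=0..4: [3, 1, 1, 0, 0]
Σy = 5, Σy² = 11, M = 5
μ = 5/5 = 1,  σ² = 11/5 − (1)² = 6/5
V_0 = 0, E_0 = 1
V_1 = 6/5·E_0 + (1)²·V_0 = 6/5;  E_1 = 1
V_2 = 6/5·E_1 + (1)²·V_1 = 12/5;  E_2 = 1
V_3 = 6/5·E_2 + (1)²·V_2 = 18/5;  E_3 = 1
V_4 = 6/5·E_3 + (1)²·V_3 = 24/5;  E_4 = 1
V_5 = 6/5·E_4 + (1)²·V_4 = 6;  E_5 = 1
V_6 = 6/5·E_5 + (1)²·V_5 = 36/5;  E_6 = 1


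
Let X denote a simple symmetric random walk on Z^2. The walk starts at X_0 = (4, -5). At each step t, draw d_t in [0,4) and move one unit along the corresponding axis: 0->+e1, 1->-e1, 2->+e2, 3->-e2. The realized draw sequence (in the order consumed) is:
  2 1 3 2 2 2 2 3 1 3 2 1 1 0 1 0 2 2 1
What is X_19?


t=0: X=(4, -5), d=2 → +e2, X_1=(4, -4)
t=1: X=(4, -4), d=1 → -e1, X_2=(3, -4)
t=2: X=(3, -4), d=3 → -e2, X_3=(3, -5)
t=3: X=(3, -5), d=2 → +e2, X_4=(3, -4)
t=4: X=(3, -4), d=2 → +e2, X_5=(3, -3)
t=5: X=(3, -3), d=2 → +e2, X_6=(3, -2)
t=6: X=(3, -2), d=2 → +e2, X_7=(3, -1)
t=7: X=(3, -1), d=3 → -e2, X_8=(3, -2)
t=8: X=(3, -2), d=1 → -e1, X_9=(2, -2)
t=9: X=(2, -2), d=3 → -e2, X_10=(2, -3)
t=10: X=(2, -3), d=2 → +e2, X_11=(2, -2)
t=11: X=(2, -2), d=1 → -e1, X_12=(1, -2)
t=12: X=(1, -2), d=1 → -e1, X_13=(0, -2)
t=13: X=(0, -2), d=0 → +e1, X_14=(1, -2)
t=14: X=(1, -2), d=1 → -e1, X_15=(0, -2)
t=15: X=(0, -2), d=0 → +e1, X_16=(1, -2)
t=16: X=(1, -2), d=2 → +e2, X_17=(1, -1)
t=17: X=(1, -1), d=2 → +e2, X_18=(1, 0)
t=18: X=(1, 0), d=1 → -e1, X_19=(0, 0)

(0, 0)


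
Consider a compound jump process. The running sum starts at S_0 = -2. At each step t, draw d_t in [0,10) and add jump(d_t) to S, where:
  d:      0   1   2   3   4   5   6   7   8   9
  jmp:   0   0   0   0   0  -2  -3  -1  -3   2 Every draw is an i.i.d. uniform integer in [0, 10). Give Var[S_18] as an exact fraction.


1989/50

Outcome values over d=0..9: [0, 0, 0, 0, 0, -2, -3, -1, -3, 2]
Σy = -7, Σy² = 27, M = 10
μ = -7/10 = -7/10,  σ² = 27/10 − (-7/10)² = 221/100
Independent increments: Var[S_18] = 18·σ² = 18·(221/100) = 1989/50


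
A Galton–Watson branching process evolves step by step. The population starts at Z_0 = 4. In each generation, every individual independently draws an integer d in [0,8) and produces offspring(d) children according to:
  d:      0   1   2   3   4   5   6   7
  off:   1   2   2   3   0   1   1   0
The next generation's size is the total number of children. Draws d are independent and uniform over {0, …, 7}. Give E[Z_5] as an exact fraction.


Outcome values over d=0..7: [1, 2, 2, 3, 0, 1, 1, 0]
Σy = 10, Σy² = 20, M = 8
μ = 10/8 = 5/4,  σ² = 20/8 − (5/4)² = 15/16
E[Z_0] = 4
E[Z_1] = 5/4·E[Z_0] = 5
E[Z_2] = 5/4·E[Z_1] = 25/4
E[Z_3] = 5/4·E[Z_2] = 125/16
E[Z_4] = 5/4·E[Z_3] = 625/64
E[Z_5] = 5/4·E[Z_4] = 3125/256

3125/256


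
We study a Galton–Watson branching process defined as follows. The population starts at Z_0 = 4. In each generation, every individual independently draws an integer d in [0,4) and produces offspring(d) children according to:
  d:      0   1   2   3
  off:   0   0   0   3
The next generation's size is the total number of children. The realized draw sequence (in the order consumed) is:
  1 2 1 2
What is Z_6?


gen 0: Z_0=4, draws=[1, 2, 1, 2], offspring=[0, 0, 0, 0], Z_1=0
gen 1: Z_1=0, draws=[], offspring=[], Z_2=0
gen 2: Z_2=0, draws=[], offspring=[], Z_3=0
gen 3: Z_3=0, draws=[], offspring=[], Z_4=0
gen 4: Z_4=0, draws=[], offspring=[], Z_5=0
gen 5: Z_5=0, draws=[], offspring=[], Z_6=0

0


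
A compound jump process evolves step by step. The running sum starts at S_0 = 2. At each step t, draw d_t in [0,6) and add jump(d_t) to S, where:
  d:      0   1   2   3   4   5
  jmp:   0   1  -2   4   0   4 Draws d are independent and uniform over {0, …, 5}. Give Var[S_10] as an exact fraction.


865/18

Outcome values over d=0..5: [0, 1, -2, 4, 0, 4]
Σy = 7, Σy² = 37, M = 6
μ = 7/6 = 7/6,  σ² = 37/6 − (7/6)² = 173/36
Independent increments: Var[S_10] = 10·σ² = 10·(173/36) = 865/18


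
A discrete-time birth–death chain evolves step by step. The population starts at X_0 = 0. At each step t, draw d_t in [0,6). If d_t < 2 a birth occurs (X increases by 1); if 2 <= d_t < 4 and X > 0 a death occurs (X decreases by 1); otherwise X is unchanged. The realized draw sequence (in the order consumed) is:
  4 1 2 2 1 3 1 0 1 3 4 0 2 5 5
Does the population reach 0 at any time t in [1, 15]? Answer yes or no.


t=0: X=0, d=4 → hold, X_1=0
t=1: X=0, d=1 → birth, X_2=1
t=2: X=1, d=2 → death, X_3=0
t=3: X=0, d=2 → hold, X_4=0
t=4: X=0, d=1 → birth, X_5=1
t=5: X=1, d=3 → death, X_6=0
t=6: X=0, d=1 → birth, X_7=1
t=7: X=1, d=0 → birth, X_8=2
t=8: X=2, d=1 → birth, X_9=3
t=9: X=3, d=3 → death, X_10=2
t=10: X=2, d=4 → hold, X_11=2
t=11: X=2, d=0 → birth, X_12=3
t=12: X=3, d=2 → death, X_13=2
t=13: X=2, d=5 → hold, X_14=2
t=14: X=2, d=5 → hold, X_15=2

yes


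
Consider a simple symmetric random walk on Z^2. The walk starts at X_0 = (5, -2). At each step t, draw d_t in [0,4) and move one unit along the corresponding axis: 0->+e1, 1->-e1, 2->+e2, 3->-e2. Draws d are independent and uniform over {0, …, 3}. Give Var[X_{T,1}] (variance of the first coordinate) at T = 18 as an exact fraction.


Outcome values over d=0..3: [1, -1, 0, 0]
Σy = 0, Σy² = 2, M = 4
μ = 0/4 = 0,  σ² = 2/4 − (0)² = 1/2
Independent increments: Var[X_18] = 18·σ² = 18·(1/2) = 9

9


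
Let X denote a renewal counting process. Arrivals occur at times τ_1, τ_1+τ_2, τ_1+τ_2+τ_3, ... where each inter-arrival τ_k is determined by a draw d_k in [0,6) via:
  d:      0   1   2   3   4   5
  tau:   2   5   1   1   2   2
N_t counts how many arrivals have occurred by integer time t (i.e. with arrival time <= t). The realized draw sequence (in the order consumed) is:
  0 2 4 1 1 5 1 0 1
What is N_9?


3

draw d_1=0: τ_1=2, arrival time A_1=2
draw d_2=2: τ_2=1, arrival time A_2=3
draw d_3=4: τ_3=2, arrival time A_3=5
draw d_4=1: τ_4=5, arrival time A_4=10
draw d_5=1: τ_5=5, arrival time A_5=15
draw d_6=5: τ_6=2, arrival time A_6=17
draw d_7=1: τ_7=5, arrival time A_7=22
draw d_8=0: τ_8=2, arrival time A_8=24
draw d_9=1: τ_9=5, arrival time A_9=29
N_t over t=0..9: 0:0 1:0 2:1 3:2 4:2 5:3 6:3 7:3 8:3 9:3


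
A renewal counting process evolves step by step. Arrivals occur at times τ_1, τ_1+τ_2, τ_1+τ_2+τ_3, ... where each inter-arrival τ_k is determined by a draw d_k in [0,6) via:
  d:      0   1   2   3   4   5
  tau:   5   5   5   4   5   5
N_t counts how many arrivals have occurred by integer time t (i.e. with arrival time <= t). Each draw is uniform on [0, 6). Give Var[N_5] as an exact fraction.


0

Inter-arrival values over d=0..5: [5, 5, 5, 4, 5, 5]
Each d has probability 1/6, so the pmf of τ is: f(4) = 1/6, f(5) = 5/6
Let p_n(j) = P(N_n = j), with p_0 = [1]. Condition on τ_1: p_n(0) = P(τ > n), and for j >= 1, p_n(j) = Σ_{k<=n} f(k)·p_{n−k}(j−1)
p_1 = [1]  (j = 0)
p_2 = [1]  (j = 0)
p_3 = [1]  (j = 0)
p_4 = [5/6, 1/6]  (j = 0..1)
p_5 = [0, 1]  (j = 0..1)
E[N_5] = Σ j·p_5(j) = 1;  E[N_5²] = Σ j²·p_5(j) = 1
Var[N_5] = 1 − (1)² = 0


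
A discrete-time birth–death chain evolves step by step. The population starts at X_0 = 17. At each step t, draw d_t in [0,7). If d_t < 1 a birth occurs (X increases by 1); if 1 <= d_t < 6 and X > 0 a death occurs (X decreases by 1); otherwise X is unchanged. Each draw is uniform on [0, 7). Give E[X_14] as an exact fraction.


9

X can drop by at most 1 per step and X_0 = 17 > T = 14, so X_t >= 17 − t >= 3 > 0 for every t <= 14: the floor at 0 (the 'and X > 0' condition) never binds. Hence X_14 = X_0 + Σ_{t<14} Y_t with i.i.d. increments Y_t = y(d_t) ∈ {+1, −1, 0}.
Outcome values over d=0..6: [1, -1, -1, -1, -1, -1, 0]
Σy = -4, Σy² = 6, M = 7
μ = -4/7 = -4/7,  σ² = 6/7 − (-4/7)² = 26/49
E[X_14] = 17 + 14·(-4/7) = 9


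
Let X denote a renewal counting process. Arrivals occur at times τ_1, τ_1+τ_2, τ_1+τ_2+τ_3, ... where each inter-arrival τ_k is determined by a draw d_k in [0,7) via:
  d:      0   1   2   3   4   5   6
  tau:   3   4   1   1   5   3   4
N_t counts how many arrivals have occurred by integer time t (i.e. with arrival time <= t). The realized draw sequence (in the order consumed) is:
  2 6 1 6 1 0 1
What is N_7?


2

draw d_1=2: τ_1=1, arrival time A_1=1
draw d_2=6: τ_2=4, arrival time A_2=5
draw d_3=1: τ_3=4, arrival time A_3=9
draw d_4=6: τ_4=4, arrival time A_4=13
draw d_5=1: τ_5=4, arrival time A_5=17
draw d_6=0: τ_6=3, arrival time A_6=20
draw d_7=1: τ_7=4, arrival time A_7=24
N_t over t=0..7: 0:0 1:1 2:1 3:1 4:1 5:2 6:2 7:2


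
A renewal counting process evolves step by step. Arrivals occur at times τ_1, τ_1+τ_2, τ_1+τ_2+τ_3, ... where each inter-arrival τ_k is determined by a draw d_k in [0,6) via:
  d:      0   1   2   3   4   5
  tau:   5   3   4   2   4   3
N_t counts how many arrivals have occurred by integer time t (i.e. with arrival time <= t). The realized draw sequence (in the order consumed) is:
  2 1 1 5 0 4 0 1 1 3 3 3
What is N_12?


draw d_1=2: τ_1=4, arrival time A_1=4
draw d_2=1: τ_2=3, arrival time A_2=7
draw d_3=1: τ_3=3, arrival time A_3=10
draw d_4=5: τ_4=3, arrival time A_4=13
draw d_5=0: τ_5=5, arrival time A_5=18
draw d_6=4: τ_6=4, arrival time A_6=22
draw d_7=0: τ_7=5, arrival time A_7=27
draw d_8=1: τ_8=3, arrival time A_8=30
draw d_9=1: τ_9=3, arrival time A_9=33
draw d_10=3: τ_10=2, arrival time A_10=35
draw d_11=3: τ_11=2, arrival time A_11=37
draw d_12=3: τ_12=2, arrival time A_12=39
N_t over t=0..12: 0:0 1:0 2:0 3:0 4:1 5:1 6:1 7:2 8:2 9:2 10:3 11:3 12:3

3


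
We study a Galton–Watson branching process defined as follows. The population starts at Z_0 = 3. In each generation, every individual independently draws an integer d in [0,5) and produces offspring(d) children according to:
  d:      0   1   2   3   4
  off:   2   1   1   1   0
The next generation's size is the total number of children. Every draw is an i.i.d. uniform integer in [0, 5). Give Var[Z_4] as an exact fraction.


24/5

Outcome values over d=0..4: [2, 1, 1, 1, 0]
Σy = 5, Σy² = 7, M = 5
μ = 5/5 = 1,  σ² = 7/5 − (1)² = 2/5
V_0 = 0, E_0 = 3
V_1 = 2/5·E_0 + (1)²·V_0 = 6/5;  E_1 = 3
V_2 = 2/5·E_1 + (1)²·V_1 = 12/5;  E_2 = 3
V_3 = 2/5·E_2 + (1)²·V_2 = 18/5;  E_3 = 3
V_4 = 2/5·E_3 + (1)²·V_3 = 24/5;  E_4 = 3


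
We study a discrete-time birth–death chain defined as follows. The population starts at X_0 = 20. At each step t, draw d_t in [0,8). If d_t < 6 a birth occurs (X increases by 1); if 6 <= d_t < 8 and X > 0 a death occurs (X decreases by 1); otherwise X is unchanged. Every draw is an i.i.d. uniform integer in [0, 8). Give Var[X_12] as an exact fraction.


X can drop by at most 1 per step and X_0 = 20 > T = 12, so X_t >= 20 − t >= 8 > 0 for every t <= 12: the floor at 0 (the 'and X > 0' condition) never binds. Hence X_12 = X_0 + Σ_{t<12} Y_t with i.i.d. increments Y_t = y(d_t) ∈ {+1, −1, 0}.
Outcome values over d=0..7: [1, 1, 1, 1, 1, 1, -1, -1]
Σy = 4, Σy² = 8, M = 8
μ = 4/8 = 1/2,  σ² = 8/8 − (1/2)² = 3/4
Independent increments: Var[X_12] = 12·σ² = 12·(3/4) = 9

9


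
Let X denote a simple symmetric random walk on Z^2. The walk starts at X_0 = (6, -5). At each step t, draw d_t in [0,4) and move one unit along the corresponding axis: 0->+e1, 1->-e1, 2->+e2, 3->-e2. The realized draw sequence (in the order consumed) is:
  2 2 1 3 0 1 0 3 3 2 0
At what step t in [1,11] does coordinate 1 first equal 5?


3

t=0: X=(6, -5), d=2 → +e2, X_1=(6, -4)
t=1: X=(6, -4), d=2 → +e2, X_2=(6, -3)
t=2: X=(6, -3), d=1 → -e1, X_3=(5, -3)
t=3: X=(5, -3), d=3 → -e2, X_4=(5, -4)
t=4: X=(5, -4), d=0 → +e1, X_5=(6, -4)
t=5: X=(6, -4), d=1 → -e1, X_6=(5, -4)
t=6: X=(5, -4), d=0 → +e1, X_7=(6, -4)
t=7: X=(6, -4), d=3 → -e2, X_8=(6, -5)
t=8: X=(6, -5), d=3 → -e2, X_9=(6, -6)
t=9: X=(6, -6), d=2 → +e2, X_10=(6, -5)
t=10: X=(6, -5), d=0 → +e1, X_11=(7, -5)


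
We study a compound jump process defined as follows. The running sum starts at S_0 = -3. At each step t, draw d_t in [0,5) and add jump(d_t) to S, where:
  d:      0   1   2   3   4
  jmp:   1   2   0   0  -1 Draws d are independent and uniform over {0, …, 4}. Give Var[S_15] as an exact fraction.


78/5

Outcome values over d=0..4: [1, 2, 0, 0, -1]
Σy = 2, Σy² = 6, M = 5
μ = 2/5 = 2/5,  σ² = 6/5 − (2/5)² = 26/25
Independent increments: Var[S_15] = 15·σ² = 15·(26/25) = 78/5


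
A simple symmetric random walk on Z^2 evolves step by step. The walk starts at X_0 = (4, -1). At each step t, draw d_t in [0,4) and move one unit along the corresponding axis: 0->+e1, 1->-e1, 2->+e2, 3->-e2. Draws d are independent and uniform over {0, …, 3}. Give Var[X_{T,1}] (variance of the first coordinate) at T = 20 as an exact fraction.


10

Outcome values over d=0..3: [1, -1, 0, 0]
Σy = 0, Σy² = 2, M = 4
μ = 0/4 = 0,  σ² = 2/4 − (0)² = 1/2
Independent increments: Var[X_20] = 20·σ² = 20·(1/2) = 10


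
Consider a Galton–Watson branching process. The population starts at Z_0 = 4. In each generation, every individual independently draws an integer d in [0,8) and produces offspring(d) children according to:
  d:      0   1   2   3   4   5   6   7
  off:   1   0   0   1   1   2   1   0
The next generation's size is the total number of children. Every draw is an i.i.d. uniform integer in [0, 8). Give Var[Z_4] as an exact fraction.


33075/16384

Outcome values over d=0..7: [1, 0, 0, 1, 1, 2, 1, 0]
Σy = 6, Σy² = 8, M = 8
μ = 6/8 = 3/4,  σ² = 8/8 − (3/4)² = 7/16
V_0 = 0, E_0 = 4
V_1 = 7/16·E_0 + (3/4)²·V_0 = 7/4;  E_1 = 3
V_2 = 7/16·E_1 + (3/4)²·V_1 = 147/64;  E_2 = 9/4
V_3 = 7/16·E_2 + (3/4)²·V_2 = 2331/1024;  E_3 = 27/16
V_4 = 7/16·E_3 + (3/4)²·V_3 = 33075/16384;  E_4 = 81/64


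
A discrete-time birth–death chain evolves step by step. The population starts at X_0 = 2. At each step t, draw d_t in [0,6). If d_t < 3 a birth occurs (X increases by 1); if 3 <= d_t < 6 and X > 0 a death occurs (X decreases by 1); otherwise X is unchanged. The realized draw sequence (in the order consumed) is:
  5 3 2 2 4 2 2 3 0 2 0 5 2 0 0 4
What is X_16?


t=0: X=2, d=5 → death, X_1=1
t=1: X=1, d=3 → death, X_2=0
t=2: X=0, d=2 → birth, X_3=1
t=3: X=1, d=2 → birth, X_4=2
t=4: X=2, d=4 → death, X_5=1
t=5: X=1, d=2 → birth, X_6=2
t=6: X=2, d=2 → birth, X_7=3
t=7: X=3, d=3 → death, X_8=2
t=8: X=2, d=0 → birth, X_9=3
t=9: X=3, d=2 → birth, X_10=4
t=10: X=4, d=0 → birth, X_11=5
t=11: X=5, d=5 → death, X_12=4
t=12: X=4, d=2 → birth, X_13=5
t=13: X=5, d=0 → birth, X_14=6
t=14: X=6, d=0 → birth, X_15=7
t=15: X=7, d=4 → death, X_16=6

6


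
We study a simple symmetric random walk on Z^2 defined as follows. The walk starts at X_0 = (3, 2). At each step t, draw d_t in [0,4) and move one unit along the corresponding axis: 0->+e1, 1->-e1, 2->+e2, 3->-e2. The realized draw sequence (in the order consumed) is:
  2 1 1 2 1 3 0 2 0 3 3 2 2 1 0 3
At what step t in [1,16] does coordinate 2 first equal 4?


4

t=0: X=(3, 2), d=2 → +e2, X_1=(3, 3)
t=1: X=(3, 3), d=1 → -e1, X_2=(2, 3)
t=2: X=(2, 3), d=1 → -e1, X_3=(1, 3)
t=3: X=(1, 3), d=2 → +e2, X_4=(1, 4)
t=4: X=(1, 4), d=1 → -e1, X_5=(0, 4)
t=5: X=(0, 4), d=3 → -e2, X_6=(0, 3)
t=6: X=(0, 3), d=0 → +e1, X_7=(1, 3)
t=7: X=(1, 3), d=2 → +e2, X_8=(1, 4)
t=8: X=(1, 4), d=0 → +e1, X_9=(2, 4)
t=9: X=(2, 4), d=3 → -e2, X_10=(2, 3)
t=10: X=(2, 3), d=3 → -e2, X_11=(2, 2)
t=11: X=(2, 2), d=2 → +e2, X_12=(2, 3)
t=12: X=(2, 3), d=2 → +e2, X_13=(2, 4)
t=13: X=(2, 4), d=1 → -e1, X_14=(1, 4)
t=14: X=(1, 4), d=0 → +e1, X_15=(2, 4)
t=15: X=(2, 4), d=3 → -e2, X_16=(2, 3)


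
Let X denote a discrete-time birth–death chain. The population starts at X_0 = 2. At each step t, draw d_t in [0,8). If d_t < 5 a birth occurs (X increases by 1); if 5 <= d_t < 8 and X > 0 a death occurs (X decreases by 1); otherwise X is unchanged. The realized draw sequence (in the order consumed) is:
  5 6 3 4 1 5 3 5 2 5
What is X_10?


2

t=0: X=2, d=5 → death, X_1=1
t=1: X=1, d=6 → death, X_2=0
t=2: X=0, d=3 → birth, X_3=1
t=3: X=1, d=4 → birth, X_4=2
t=4: X=2, d=1 → birth, X_5=3
t=5: X=3, d=5 → death, X_6=2
t=6: X=2, d=3 → birth, X_7=3
t=7: X=3, d=5 → death, X_8=2
t=8: X=2, d=2 → birth, X_9=3
t=9: X=3, d=5 → death, X_10=2


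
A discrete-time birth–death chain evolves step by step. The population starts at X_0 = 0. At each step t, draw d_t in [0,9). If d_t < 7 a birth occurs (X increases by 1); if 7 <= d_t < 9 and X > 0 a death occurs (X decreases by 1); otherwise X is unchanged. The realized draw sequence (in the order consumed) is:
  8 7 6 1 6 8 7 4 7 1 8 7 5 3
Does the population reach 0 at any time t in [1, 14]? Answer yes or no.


t=0: X=0, d=8 → hold, X_1=0
t=1: X=0, d=7 → hold, X_2=0
t=2: X=0, d=6 → birth, X_3=1
t=3: X=1, d=1 → birth, X_4=2
t=4: X=2, d=6 → birth, X_5=3
t=5: X=3, d=8 → death, X_6=2
t=6: X=2, d=7 → death, X_7=1
t=7: X=1, d=4 → birth, X_8=2
t=8: X=2, d=7 → death, X_9=1
t=9: X=1, d=1 → birth, X_10=2
t=10: X=2, d=8 → death, X_11=1
t=11: X=1, d=7 → death, X_12=0
t=12: X=0, d=5 → birth, X_13=1
t=13: X=1, d=3 → birth, X_14=2

yes


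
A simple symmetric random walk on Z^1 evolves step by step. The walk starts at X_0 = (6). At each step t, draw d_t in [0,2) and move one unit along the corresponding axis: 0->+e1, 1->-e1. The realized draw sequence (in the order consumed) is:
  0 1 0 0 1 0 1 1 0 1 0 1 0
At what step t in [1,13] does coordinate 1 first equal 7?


1

t=0: X=(6), d=0 → +e1, X_1=(7)
t=1: X=(7), d=1 → -e1, X_2=(6)
t=2: X=(6), d=0 → +e1, X_3=(7)
t=3: X=(7), d=0 → +e1, X_4=(8)
t=4: X=(8), d=1 → -e1, X_5=(7)
t=5: X=(7), d=0 → +e1, X_6=(8)
t=6: X=(8), d=1 → -e1, X_7=(7)
t=7: X=(7), d=1 → -e1, X_8=(6)
t=8: X=(6), d=0 → +e1, X_9=(7)
t=9: X=(7), d=1 → -e1, X_10=(6)
t=10: X=(6), d=0 → +e1, X_11=(7)
t=11: X=(7), d=1 → -e1, X_12=(6)
t=12: X=(6), d=0 → +e1, X_13=(7)


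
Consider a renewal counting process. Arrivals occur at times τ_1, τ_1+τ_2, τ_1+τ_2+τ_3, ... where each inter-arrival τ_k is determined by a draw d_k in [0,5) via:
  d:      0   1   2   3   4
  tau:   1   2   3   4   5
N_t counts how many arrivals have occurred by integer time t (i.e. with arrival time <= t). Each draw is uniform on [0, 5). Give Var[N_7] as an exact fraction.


Inter-arrival values over d=0..4: [1, 2, 3, 4, 5]
Each d has probability 1/5, so the pmf of τ is: f(1) = 1/5, f(2) = 1/5, f(3) = 1/5, f(4) = 1/5, f(5) = 1/5
Let p_n(j) = P(N_n = j), with p_0 = [1]. Condition on τ_1: p_n(0) = P(τ > n), and for j >= 1, p_n(j) = Σ_{k<=n} f(k)·p_{n−k}(j−1)
p_1 = [4/5, 1/5]  (j = 0..1)
p_2 = [3/5, 9/25, 1/25]  (j = 0..2)
p_3 = [2/5, 12/25, 14/125, 1/125]  (j = 0..3)
p_4 = [1/5, 14/25, 26/125, 19/625, 1/625]  (j = 0..4)
p_5 = [0, 3/5, 8/25, 9/125, 24/3125, 1/3125]  (j = 0..5)
p_6 = [0, 2/5, 11/25, 17/125, 69/3125, 29/15625, 1/15625]  (j = 0..6)
p_7 = [0, 6/25, 12/25, 28/125, 154/3125, 98/15625, 34/78125, 1/78125]  (j = 0..7)
E[N_7] = Σ j·p_7(j) = 164311/78125;  E[N_7²] = Σ j²·p_7(j) = 401373/78125
Var[N_7] = 401373/78125 − (164311/78125)² = 4359160904/6103515625

4359160904/6103515625


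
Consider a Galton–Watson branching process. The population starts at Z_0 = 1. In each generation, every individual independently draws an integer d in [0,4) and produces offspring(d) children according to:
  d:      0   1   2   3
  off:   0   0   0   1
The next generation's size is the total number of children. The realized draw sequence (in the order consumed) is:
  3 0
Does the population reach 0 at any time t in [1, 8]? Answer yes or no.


gen 0: Z_0=1, draws=[3], offspring=[1], Z_1=1
gen 1: Z_1=1, draws=[0], offspring=[0], Z_2=0
gen 2: Z_2=0, draws=[], offspring=[], Z_3=0
gen 3: Z_3=0, draws=[], offspring=[], Z_4=0
gen 4: Z_4=0, draws=[], offspring=[], Z_5=0
gen 5: Z_5=0, draws=[], offspring=[], Z_6=0
gen 6: Z_6=0, draws=[], offspring=[], Z_7=0
gen 7: Z_7=0, draws=[], offspring=[], Z_8=0

yes


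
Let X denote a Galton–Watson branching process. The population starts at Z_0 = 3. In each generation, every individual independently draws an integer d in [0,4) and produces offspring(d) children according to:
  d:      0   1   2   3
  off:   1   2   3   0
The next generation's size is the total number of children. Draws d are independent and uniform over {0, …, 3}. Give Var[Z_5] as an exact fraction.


256365/1024

Outcome values over d=0..3: [1, 2, 3, 0]
Σy = 6, Σy² = 14, M = 4
μ = 6/4 = 3/2,  σ² = 14/4 − (3/2)² = 5/4
V_0 = 0, E_0 = 3
V_1 = 5/4·E_0 + (3/2)²·V_0 = 15/4;  E_1 = 9/2
V_2 = 5/4·E_1 + (3/2)²·V_1 = 225/16;  E_2 = 27/4
V_3 = 5/4·E_2 + (3/2)²·V_2 = 2565/64;  E_3 = 81/8
V_4 = 5/4·E_3 + (3/2)²·V_3 = 26325/256;  E_4 = 243/16
V_5 = 5/4·E_4 + (3/2)²·V_4 = 256365/1024;  E_5 = 729/32


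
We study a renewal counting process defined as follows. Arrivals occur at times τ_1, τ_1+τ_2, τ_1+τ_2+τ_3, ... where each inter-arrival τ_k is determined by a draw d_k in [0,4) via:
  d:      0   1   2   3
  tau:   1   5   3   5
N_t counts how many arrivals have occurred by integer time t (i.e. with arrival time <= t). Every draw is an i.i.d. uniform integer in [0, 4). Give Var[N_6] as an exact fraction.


7616967/16777216

Inter-arrival values over d=0..3: [1, 5, 3, 5]
Each d has probability 1/4, so the pmf of τ is: f(1) = 1/4, f(3) = 1/4, f(5) = 1/2
Let p_n(j) = P(N_n = j), with p_0 = [1]. Condition on τ_1: p_n(0) = P(τ > n), and for j >= 1, p_n(j) = Σ_{k<=n} f(k)·p_{n−k}(j−1)
p_1 = [3/4, 1/4]  (j = 0..1)
p_2 = [3/4, 3/16, 1/16]  (j = 0..2)
p_3 = [1/2, 7/16, 3/64, 1/64]  (j = 0..3)
p_4 = [1/2, 5/16, 11/64, 3/256, 1/256]  (j = 0..4)
p_5 = [0, 13/16, 1/8, 15/256, 3/1024, 1/1024]  (j = 0..5)
p_6 = [0, 1/2, 7/16, 11/256, 19/1024, 3/4096, 1/4096]  (j = 0..6)
E[N_6] = Σ j·p_6(j) = 6485/4096;  E[N_6²] = Σ j²·p_6(j) = 12127/4096
Var[N_6] = 12127/4096 − (6485/4096)² = 7616967/16777216


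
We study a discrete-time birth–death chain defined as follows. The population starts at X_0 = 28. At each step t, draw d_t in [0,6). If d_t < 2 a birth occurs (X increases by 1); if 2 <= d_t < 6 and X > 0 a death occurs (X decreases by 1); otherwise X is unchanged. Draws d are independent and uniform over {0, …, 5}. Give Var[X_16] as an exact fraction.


X can drop by at most 1 per step and X_0 = 28 > T = 16, so X_t >= 28 − t >= 12 > 0 for every t <= 16: the floor at 0 (the 'and X > 0' condition) never binds. Hence X_16 = X_0 + Σ_{t<16} Y_t with i.i.d. increments Y_t = y(d_t) ∈ {+1, −1, 0}.
Outcome values over d=0..5: [1, 1, -1, -1, -1, -1]
Σy = -2, Σy² = 6, M = 6
μ = -2/6 = -1/3,  σ² = 6/6 − (-1/3)² = 8/9
Independent increments: Var[X_16] = 16·σ² = 16·(8/9) = 128/9

128/9


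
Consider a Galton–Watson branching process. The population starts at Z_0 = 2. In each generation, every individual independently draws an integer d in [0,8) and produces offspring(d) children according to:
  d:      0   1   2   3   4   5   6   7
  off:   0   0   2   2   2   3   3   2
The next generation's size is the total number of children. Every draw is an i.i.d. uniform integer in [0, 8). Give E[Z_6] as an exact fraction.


Outcome values over d=0..7: [0, 0, 2, 2, 2, 3, 3, 2]
Σy = 14, Σy² = 34, M = 8
μ = 14/8 = 7/4,  σ² = 34/8 − (7/4)² = 19/16
E[Z_0] = 2
E[Z_1] = 7/4·E[Z_0] = 7/2
E[Z_2] = 7/4·E[Z_1] = 49/8
E[Z_3] = 7/4·E[Z_2] = 343/32
E[Z_4] = 7/4·E[Z_3] = 2401/128
E[Z_5] = 7/4·E[Z_4] = 16807/512
E[Z_6] = 7/4·E[Z_5] = 117649/2048

117649/2048


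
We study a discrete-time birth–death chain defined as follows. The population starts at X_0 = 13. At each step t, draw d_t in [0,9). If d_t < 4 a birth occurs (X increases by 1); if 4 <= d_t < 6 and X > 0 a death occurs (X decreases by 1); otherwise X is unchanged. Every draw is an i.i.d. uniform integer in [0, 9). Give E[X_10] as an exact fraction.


X can drop by at most 1 per step and X_0 = 13 > T = 10, so X_t >= 13 − t >= 3 > 0 for every t <= 10: the floor at 0 (the 'and X > 0' condition) never binds. Hence X_10 = X_0 + Σ_{t<10} Y_t with i.i.d. increments Y_t = y(d_t) ∈ {+1, −1, 0}.
Outcome values over d=0..8: [1, 1, 1, 1, -1, -1, 0, 0, 0]
Σy = 2, Σy² = 6, M = 9
μ = 2/9 = 2/9,  σ² = 6/9 − (2/9)² = 50/81
E[X_10] = 13 + 10·(2/9) = 137/9

137/9


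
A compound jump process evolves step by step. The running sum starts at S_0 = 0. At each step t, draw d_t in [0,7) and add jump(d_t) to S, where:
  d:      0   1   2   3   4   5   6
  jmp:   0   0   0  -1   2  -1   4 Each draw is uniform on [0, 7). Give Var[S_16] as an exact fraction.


Outcome values over d=0..6: [0, 0, 0, -1, 2, -1, 4]
Σy = 4, Σy² = 22, M = 7
μ = 4/7 = 4/7,  σ² = 22/7 − (4/7)² = 138/49
Independent increments: Var[S_16] = 16·σ² = 16·(138/49) = 2208/49

2208/49


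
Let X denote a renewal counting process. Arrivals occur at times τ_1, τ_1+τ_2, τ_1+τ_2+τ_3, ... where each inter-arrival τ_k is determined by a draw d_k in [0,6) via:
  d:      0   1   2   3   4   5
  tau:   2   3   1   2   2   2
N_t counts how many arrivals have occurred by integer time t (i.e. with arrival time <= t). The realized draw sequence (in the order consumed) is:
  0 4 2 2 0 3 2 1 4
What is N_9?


5

draw d_1=0: τ_1=2, arrival time A_1=2
draw d_2=4: τ_2=2, arrival time A_2=4
draw d_3=2: τ_3=1, arrival time A_3=5
draw d_4=2: τ_4=1, arrival time A_4=6
draw d_5=0: τ_5=2, arrival time A_5=8
draw d_6=3: τ_6=2, arrival time A_6=10
draw d_7=2: τ_7=1, arrival time A_7=11
draw d_8=1: τ_8=3, arrival time A_8=14
draw d_9=4: τ_9=2, arrival time A_9=16
N_t over t=0..9: 0:0 1:0 2:1 3:1 4:2 5:3 6:4 7:4 8:5 9:5


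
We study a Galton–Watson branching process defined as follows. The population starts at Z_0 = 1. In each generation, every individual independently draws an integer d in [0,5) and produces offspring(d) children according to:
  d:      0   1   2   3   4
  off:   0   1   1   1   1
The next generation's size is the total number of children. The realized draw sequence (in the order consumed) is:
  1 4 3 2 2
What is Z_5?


1

gen 0: Z_0=1, draws=[1], offspring=[1], Z_1=1
gen 1: Z_1=1, draws=[4], offspring=[1], Z_2=1
gen 2: Z_2=1, draws=[3], offspring=[1], Z_3=1
gen 3: Z_3=1, draws=[2], offspring=[1], Z_4=1
gen 4: Z_4=1, draws=[2], offspring=[1], Z_5=1


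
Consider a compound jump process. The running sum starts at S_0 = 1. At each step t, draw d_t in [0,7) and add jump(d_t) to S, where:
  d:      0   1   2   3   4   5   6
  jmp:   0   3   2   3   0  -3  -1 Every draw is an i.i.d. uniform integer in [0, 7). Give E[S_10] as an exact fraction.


47/7

Outcome values over d=0..6: [0, 3, 2, 3, 0, -3, -1]
Σy = 4, Σy² = 32, M = 7
μ = 4/7 = 4/7,  σ² = 32/7 − (4/7)² = 208/49
E[S_10] = 1 + 10·(4/7) = 47/7


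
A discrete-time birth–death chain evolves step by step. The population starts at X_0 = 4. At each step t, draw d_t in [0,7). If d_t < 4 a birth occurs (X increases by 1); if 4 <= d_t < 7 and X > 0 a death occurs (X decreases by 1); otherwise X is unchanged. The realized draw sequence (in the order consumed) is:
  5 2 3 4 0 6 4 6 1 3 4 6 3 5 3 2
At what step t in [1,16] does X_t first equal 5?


3

t=0: X=4, d=5 → death, X_1=3
t=1: X=3, d=2 → birth, X_2=4
t=2: X=4, d=3 → birth, X_3=5
t=3: X=5, d=4 → death, X_4=4
t=4: X=4, d=0 → birth, X_5=5
t=5: X=5, d=6 → death, X_6=4
t=6: X=4, d=4 → death, X_7=3
t=7: X=3, d=6 → death, X_8=2
t=8: X=2, d=1 → birth, X_9=3
t=9: X=3, d=3 → birth, X_10=4
t=10: X=4, d=4 → death, X_11=3
t=11: X=3, d=6 → death, X_12=2
t=12: X=2, d=3 → birth, X_13=3
t=13: X=3, d=5 → death, X_14=2
t=14: X=2, d=3 → birth, X_15=3
t=15: X=3, d=2 → birth, X_16=4


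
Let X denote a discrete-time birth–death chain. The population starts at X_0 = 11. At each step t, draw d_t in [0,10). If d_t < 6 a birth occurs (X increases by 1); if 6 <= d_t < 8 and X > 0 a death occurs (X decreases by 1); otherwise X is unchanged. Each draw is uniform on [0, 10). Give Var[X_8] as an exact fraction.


X can drop by at most 1 per step and X_0 = 11 > T = 8, so X_t >= 11 − t >= 3 > 0 for every t <= 8: the floor at 0 (the 'and X > 0' condition) never binds. Hence X_8 = X_0 + Σ_{t<8} Y_t with i.i.d. increments Y_t = y(d_t) ∈ {+1, −1, 0}.
Outcome values over d=0..9: [1, 1, 1, 1, 1, 1, -1, -1, 0, 0]
Σy = 4, Σy² = 8, M = 10
μ = 4/10 = 2/5,  σ² = 8/10 − (2/5)² = 16/25
Independent increments: Var[X_8] = 8·σ² = 8·(16/25) = 128/25

128/25


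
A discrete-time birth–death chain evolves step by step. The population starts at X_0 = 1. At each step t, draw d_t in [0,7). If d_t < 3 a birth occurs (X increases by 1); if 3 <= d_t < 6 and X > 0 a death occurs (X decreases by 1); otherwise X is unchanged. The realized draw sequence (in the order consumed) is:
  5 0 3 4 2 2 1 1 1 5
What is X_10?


t=0: X=1, d=5 → death, X_1=0
t=1: X=0, d=0 → birth, X_2=1
t=2: X=1, d=3 → death, X_3=0
t=3: X=0, d=4 → hold, X_4=0
t=4: X=0, d=2 → birth, X_5=1
t=5: X=1, d=2 → birth, X_6=2
t=6: X=2, d=1 → birth, X_7=3
t=7: X=3, d=1 → birth, X_8=4
t=8: X=4, d=1 → birth, X_9=5
t=9: X=5, d=5 → death, X_10=4

4


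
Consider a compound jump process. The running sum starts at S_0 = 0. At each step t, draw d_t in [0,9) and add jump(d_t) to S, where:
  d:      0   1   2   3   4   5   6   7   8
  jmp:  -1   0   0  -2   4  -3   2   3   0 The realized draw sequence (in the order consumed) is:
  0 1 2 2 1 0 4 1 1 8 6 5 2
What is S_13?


1

t=0: S=0, d=0, jump=-1, S_1=-1
t=1: S=-1, d=1, jump=0, S_2=-1
t=2: S=-1, d=2, jump=0, S_3=-1
t=3: S=-1, d=2, jump=0, S_4=-1
t=4: S=-1, d=1, jump=0, S_5=-1
t=5: S=-1, d=0, jump=-1, S_6=-2
t=6: S=-2, d=4, jump=4, S_7=2
t=7: S=2, d=1, jump=0, S_8=2
t=8: S=2, d=1, jump=0, S_9=2
t=9: S=2, d=8, jump=0, S_10=2
t=10: S=2, d=6, jump=2, S_11=4
t=11: S=4, d=5, jump=-3, S_12=1
t=12: S=1, d=2, jump=0, S_13=1


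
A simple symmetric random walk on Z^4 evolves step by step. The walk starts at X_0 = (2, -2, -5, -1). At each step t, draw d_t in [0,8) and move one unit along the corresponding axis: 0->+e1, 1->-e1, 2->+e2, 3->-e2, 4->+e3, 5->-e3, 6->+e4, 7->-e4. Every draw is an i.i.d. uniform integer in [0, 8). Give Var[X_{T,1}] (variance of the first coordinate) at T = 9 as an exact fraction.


Outcome values over d=0..7: [1, -1, 0, 0, 0, 0, 0, 0]
Σy = 0, Σy² = 2, M = 8
μ = 0/8 = 0,  σ² = 2/8 − (0)² = 1/4
Independent increments: Var[X_9] = 9·σ² = 9·(1/4) = 9/4

9/4


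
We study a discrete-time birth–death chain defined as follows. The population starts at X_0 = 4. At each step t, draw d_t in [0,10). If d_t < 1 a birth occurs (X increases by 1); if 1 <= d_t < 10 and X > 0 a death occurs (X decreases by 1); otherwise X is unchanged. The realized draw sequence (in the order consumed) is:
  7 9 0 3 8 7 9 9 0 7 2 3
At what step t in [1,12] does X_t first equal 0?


6

t=0: X=4, d=7 → death, X_1=3
t=1: X=3, d=9 → death, X_2=2
t=2: X=2, d=0 → birth, X_3=3
t=3: X=3, d=3 → death, X_4=2
t=4: X=2, d=8 → death, X_5=1
t=5: X=1, d=7 → death, X_6=0
t=6: X=0, d=9 → hold, X_7=0
t=7: X=0, d=9 → hold, X_8=0
t=8: X=0, d=0 → birth, X_9=1
t=9: X=1, d=7 → death, X_10=0
t=10: X=0, d=2 → hold, X_11=0
t=11: X=0, d=3 → hold, X_12=0


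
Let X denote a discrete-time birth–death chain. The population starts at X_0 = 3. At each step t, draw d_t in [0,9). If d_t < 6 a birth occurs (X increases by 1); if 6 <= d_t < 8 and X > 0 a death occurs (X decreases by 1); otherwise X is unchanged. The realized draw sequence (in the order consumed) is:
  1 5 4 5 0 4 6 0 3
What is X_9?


t=0: X=3, d=1 → birth, X_1=4
t=1: X=4, d=5 → birth, X_2=5
t=2: X=5, d=4 → birth, X_3=6
t=3: X=6, d=5 → birth, X_4=7
t=4: X=7, d=0 → birth, X_5=8
t=5: X=8, d=4 → birth, X_6=9
t=6: X=9, d=6 → death, X_7=8
t=7: X=8, d=0 → birth, X_8=9
t=8: X=9, d=3 → birth, X_9=10

10


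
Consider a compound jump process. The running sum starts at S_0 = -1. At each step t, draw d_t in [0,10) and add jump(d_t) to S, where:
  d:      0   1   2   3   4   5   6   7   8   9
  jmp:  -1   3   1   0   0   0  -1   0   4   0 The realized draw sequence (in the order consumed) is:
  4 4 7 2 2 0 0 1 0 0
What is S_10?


0

t=0: S=-1, d=4, jump=0, S_1=-1
t=1: S=-1, d=4, jump=0, S_2=-1
t=2: S=-1, d=7, jump=0, S_3=-1
t=3: S=-1, d=2, jump=1, S_4=0
t=4: S=0, d=2, jump=1, S_5=1
t=5: S=1, d=0, jump=-1, S_6=0
t=6: S=0, d=0, jump=-1, S_7=-1
t=7: S=-1, d=1, jump=3, S_8=2
t=8: S=2, d=0, jump=-1, S_9=1
t=9: S=1, d=0, jump=-1, S_10=0


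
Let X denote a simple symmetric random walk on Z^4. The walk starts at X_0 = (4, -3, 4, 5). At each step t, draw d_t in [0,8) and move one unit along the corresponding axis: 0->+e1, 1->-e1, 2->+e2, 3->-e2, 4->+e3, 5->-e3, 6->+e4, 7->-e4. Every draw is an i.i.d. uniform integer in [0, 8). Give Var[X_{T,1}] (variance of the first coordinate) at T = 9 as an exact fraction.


9/4

Outcome values over d=0..7: [1, -1, 0, 0, 0, 0, 0, 0]
Σy = 0, Σy² = 2, M = 8
μ = 0/8 = 0,  σ² = 2/8 − (0)² = 1/4
Independent increments: Var[X_9] = 9·σ² = 9·(1/4) = 9/4


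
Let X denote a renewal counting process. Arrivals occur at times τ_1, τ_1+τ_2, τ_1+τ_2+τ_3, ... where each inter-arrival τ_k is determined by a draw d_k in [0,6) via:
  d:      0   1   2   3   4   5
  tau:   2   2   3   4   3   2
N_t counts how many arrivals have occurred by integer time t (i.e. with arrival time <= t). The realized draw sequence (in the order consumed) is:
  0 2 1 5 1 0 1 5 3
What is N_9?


4

draw d_1=0: τ_1=2, arrival time A_1=2
draw d_2=2: τ_2=3, arrival time A_2=5
draw d_3=1: τ_3=2, arrival time A_3=7
draw d_4=5: τ_4=2, arrival time A_4=9
draw d_5=1: τ_5=2, arrival time A_5=11
draw d_6=0: τ_6=2, arrival time A_6=13
draw d_7=1: τ_7=2, arrival time A_7=15
draw d_8=5: τ_8=2, arrival time A_8=17
draw d_9=3: τ_9=4, arrival time A_9=21
N_t over t=0..9: 0:0 1:0 2:1 3:1 4:1 5:2 6:2 7:3 8:3 9:4


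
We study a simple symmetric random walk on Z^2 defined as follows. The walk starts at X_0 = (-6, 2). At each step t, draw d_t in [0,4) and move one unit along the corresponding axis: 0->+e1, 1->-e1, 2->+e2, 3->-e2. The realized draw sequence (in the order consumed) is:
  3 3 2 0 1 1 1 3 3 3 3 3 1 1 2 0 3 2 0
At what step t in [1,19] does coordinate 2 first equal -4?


12

t=0: X=(-6, 2), d=3 → -e2, X_1=(-6, 1)
t=1: X=(-6, 1), d=3 → -e2, X_2=(-6, 0)
t=2: X=(-6, 0), d=2 → +e2, X_3=(-6, 1)
t=3: X=(-6, 1), d=0 → +e1, X_4=(-5, 1)
t=4: X=(-5, 1), d=1 → -e1, X_5=(-6, 1)
t=5: X=(-6, 1), d=1 → -e1, X_6=(-7, 1)
t=6: X=(-7, 1), d=1 → -e1, X_7=(-8, 1)
t=7: X=(-8, 1), d=3 → -e2, X_8=(-8, 0)
t=8: X=(-8, 0), d=3 → -e2, X_9=(-8, -1)
t=9: X=(-8, -1), d=3 → -e2, X_10=(-8, -2)
t=10: X=(-8, -2), d=3 → -e2, X_11=(-8, -3)
t=11: X=(-8, -3), d=3 → -e2, X_12=(-8, -4)
t=12: X=(-8, -4), d=1 → -e1, X_13=(-9, -4)
t=13: X=(-9, -4), d=1 → -e1, X_14=(-10, -4)
t=14: X=(-10, -4), d=2 → +e2, X_15=(-10, -3)
t=15: X=(-10, -3), d=0 → +e1, X_16=(-9, -3)
t=16: X=(-9, -3), d=3 → -e2, X_17=(-9, -4)
t=17: X=(-9, -4), d=2 → +e2, X_18=(-9, -3)
t=18: X=(-9, -3), d=0 → +e1, X_19=(-8, -3)


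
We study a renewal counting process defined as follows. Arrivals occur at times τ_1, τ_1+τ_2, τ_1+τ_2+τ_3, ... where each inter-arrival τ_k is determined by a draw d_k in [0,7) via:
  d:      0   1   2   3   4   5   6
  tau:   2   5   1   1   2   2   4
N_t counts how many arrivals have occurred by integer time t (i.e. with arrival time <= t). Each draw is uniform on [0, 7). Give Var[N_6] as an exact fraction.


13515763624/13841287201

Inter-arrival values over d=0..6: [2, 5, 1, 1, 2, 2, 4]
Each d has probability 1/7, so the pmf of τ is: f(1) = 2/7, f(2) = 3/7, f(4) = 1/7, f(5) = 1/7
Let p_n(j) = P(N_n = j), with p_0 = [1]. Condition on τ_1: p_n(0) = P(τ > n), and for j >= 1, p_n(j) = Σ_{k<=n} f(k)·p_{n−k}(j−1)
p_1 = [5/7, 2/7]  (j = 0..1)
p_2 = [2/7, 31/49, 4/49]  (j = 0..2)
p_3 = [2/7, 19/49, 104/343, 8/343]  (j = 0..3)
p_4 = [1/7, 17/49, 131/343, 292/2401, 16/2401]  (j = 0..4)
p_5 = [0, 20/49, 15/49, 82/343, 752/16807, 32/16807]  (j = 0..5)
p_6 = [0, 10/49, 136/343, 631/2401, 2024/16807, 1840/117649, 64/117649]  (j = 0..6)
E[N_6] = Σ j·p_6(j) = 276319/117649;  E[N_6²] = Σ j²·p_6(j) = 763865/117649
Var[N_6] = 763865/117649 − (276319/117649)² = 13515763624/13841287201


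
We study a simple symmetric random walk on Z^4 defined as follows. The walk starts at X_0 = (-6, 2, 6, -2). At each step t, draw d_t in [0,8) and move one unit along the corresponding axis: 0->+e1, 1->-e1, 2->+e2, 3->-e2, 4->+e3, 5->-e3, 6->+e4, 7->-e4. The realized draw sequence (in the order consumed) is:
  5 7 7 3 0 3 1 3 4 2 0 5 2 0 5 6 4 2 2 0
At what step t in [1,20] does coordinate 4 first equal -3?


2

t=0: X=(-6, 2, 6, -2), d=5 → -e3, X_1=(-6, 2, 5, -2)
t=1: X=(-6, 2, 5, -2), d=7 → -e4, X_2=(-6, 2, 5, -3)
t=2: X=(-6, 2, 5, -3), d=7 → -e4, X_3=(-6, 2, 5, -4)
t=3: X=(-6, 2, 5, -4), d=3 → -e2, X_4=(-6, 1, 5, -4)
t=4: X=(-6, 1, 5, -4), d=0 → +e1, X_5=(-5, 1, 5, -4)
t=5: X=(-5, 1, 5, -4), d=3 → -e2, X_6=(-5, 0, 5, -4)
t=6: X=(-5, 0, 5, -4), d=1 → -e1, X_7=(-6, 0, 5, -4)
t=7: X=(-6, 0, 5, -4), d=3 → -e2, X_8=(-6, -1, 5, -4)
t=8: X=(-6, -1, 5, -4), d=4 → +e3, X_9=(-6, -1, 6, -4)
t=9: X=(-6, -1, 6, -4), d=2 → +e2, X_10=(-6, 0, 6, -4)
t=10: X=(-6, 0, 6, -4), d=0 → +e1, X_11=(-5, 0, 6, -4)
t=11: X=(-5, 0, 6, -4), d=5 → -e3, X_12=(-5, 0, 5, -4)
t=12: X=(-5, 0, 5, -4), d=2 → +e2, X_13=(-5, 1, 5, -4)
t=13: X=(-5, 1, 5, -4), d=0 → +e1, X_14=(-4, 1, 5, -4)
t=14: X=(-4, 1, 5, -4), d=5 → -e3, X_15=(-4, 1, 4, -4)
t=15: X=(-4, 1, 4, -4), d=6 → +e4, X_16=(-4, 1, 4, -3)
t=16: X=(-4, 1, 4, -3), d=4 → +e3, X_17=(-4, 1, 5, -3)
t=17: X=(-4, 1, 5, -3), d=2 → +e2, X_18=(-4, 2, 5, -3)
t=18: X=(-4, 2, 5, -3), d=2 → +e2, X_19=(-4, 3, 5, -3)
t=19: X=(-4, 3, 5, -3), d=0 → +e1, X_20=(-3, 3, 5, -3)


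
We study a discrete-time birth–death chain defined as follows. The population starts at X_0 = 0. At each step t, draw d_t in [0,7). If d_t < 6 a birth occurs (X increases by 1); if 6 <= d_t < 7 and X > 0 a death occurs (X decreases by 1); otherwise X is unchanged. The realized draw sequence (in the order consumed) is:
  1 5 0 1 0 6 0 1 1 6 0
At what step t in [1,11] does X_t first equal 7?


t=0: X=0, d=1 → birth, X_1=1
t=1: X=1, d=5 → birth, X_2=2
t=2: X=2, d=0 → birth, X_3=3
t=3: X=3, d=1 → birth, X_4=4
t=4: X=4, d=0 → birth, X_5=5
t=5: X=5, d=6 → death, X_6=4
t=6: X=4, d=0 → birth, X_7=5
t=7: X=5, d=1 → birth, X_8=6
t=8: X=6, d=1 → birth, X_9=7
t=9: X=7, d=6 → death, X_10=6
t=10: X=6, d=0 → birth, X_11=7

9
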